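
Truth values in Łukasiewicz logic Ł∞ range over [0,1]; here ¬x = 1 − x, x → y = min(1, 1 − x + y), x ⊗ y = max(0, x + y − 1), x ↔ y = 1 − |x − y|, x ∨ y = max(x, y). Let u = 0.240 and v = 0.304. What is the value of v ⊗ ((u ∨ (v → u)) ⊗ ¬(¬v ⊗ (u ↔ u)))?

0.000

v → u = min(1, 1 − 0.304 + 0.240) = min(1, 0.936) = 0.936
u ∨ (v → u) = max(0.240, 0.936) = 0.936
¬v = 1 − 0.304 = 0.696
u ↔ u = 1 − |0.240 − 0.240| = 1 − 0.000 = 1.000
¬v ⊗ (u ↔ u) = max(0, 0.696 + 1.000 − 1) = max(0, 0.696) = 0.696
¬(¬v ⊗ (u ↔ u)) = 1 − 0.696 = 0.304
(u ∨ (v → u)) ⊗ ¬(¬v ⊗ (u ↔ u)) = max(0, 0.936 + 0.304 − 1) = max(0, 0.240) = 0.240
v ⊗ ((u ∨ (v → u)) ⊗ ¬(¬v ⊗ (u ↔ u))) = max(0, 0.304 + 0.240 − 1) = max(0, -0.456) = 0.000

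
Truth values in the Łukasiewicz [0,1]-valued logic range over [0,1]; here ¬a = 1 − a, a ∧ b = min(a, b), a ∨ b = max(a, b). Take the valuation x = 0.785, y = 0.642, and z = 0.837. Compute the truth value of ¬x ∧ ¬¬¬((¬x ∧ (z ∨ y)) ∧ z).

0.215

¬x = 1 − 0.785 = 0.215
z ∨ y = max(0.837, 0.642) = 0.837
¬x ∧ (z ∨ y) = min(0.215, 0.837) = 0.215
(¬x ∧ (z ∨ y)) ∧ z = min(0.215, 0.837) = 0.215
¬((¬x ∧ (z ∨ y)) ∧ z) = 1 − 0.215 = 0.785
¬¬((¬x ∧ (z ∨ y)) ∧ z) = 1 − 0.785 = 0.215
¬¬¬((¬x ∧ (z ∨ y)) ∧ z) = 1 − 0.215 = 0.785
¬x ∧ ¬¬¬((¬x ∧ (z ∨ y)) ∧ z) = min(0.215, 0.785) = 0.215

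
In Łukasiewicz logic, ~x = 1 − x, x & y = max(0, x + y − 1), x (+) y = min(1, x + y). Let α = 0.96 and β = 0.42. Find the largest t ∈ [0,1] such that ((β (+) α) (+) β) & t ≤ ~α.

β (+) α = min(1, 0.42 + 0.96) = min(1, 1.38) = 1.00
(β (+) α) (+) β = min(1, 1.00 + 0.42) = min(1, 1.42) = 1.00
So the left factor is (β (+) α) (+) β = 1.00.
~α = 1 − 0.96 = 0.04
So the right-hand bound is ~α = 0.04.
The residuum of the Łukasiewicz t-norm gives the supremum: min(1, 1 − 1.00 + 0.04).
1 − 1.00 + 0.04 = 0.04, so t = min(1, 0.04) = 0.04.
Check: 1.00 & 0.04 = max(0, 0.04) = 0.04 ≤ 0.04.

0.04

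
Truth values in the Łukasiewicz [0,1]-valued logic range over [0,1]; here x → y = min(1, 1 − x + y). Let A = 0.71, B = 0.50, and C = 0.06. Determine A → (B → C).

0.85

B → C = min(1, 1 − 0.50 + 0.06) = min(1, 0.56) = 0.56
A → (B → C) = min(1, 1 − 0.71 + 0.56) = min(1, 0.85) = 0.85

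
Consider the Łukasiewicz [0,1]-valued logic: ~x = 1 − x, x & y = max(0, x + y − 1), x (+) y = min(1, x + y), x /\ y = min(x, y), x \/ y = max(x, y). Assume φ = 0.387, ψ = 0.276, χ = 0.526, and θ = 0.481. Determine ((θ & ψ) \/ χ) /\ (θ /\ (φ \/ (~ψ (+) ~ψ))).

θ & ψ = max(0, 0.481 + 0.276 − 1) = max(0, -0.243) = 0.000
(θ & ψ) \/ χ = max(0.000, 0.526) = 0.526
~ψ = 1 − 0.276 = 0.724
~ψ (+) ~ψ = min(1, 0.724 + 0.724) = min(1, 1.448) = 1.000
φ \/ (~ψ (+) ~ψ) = max(0.387, 1.000) = 1.000
θ /\ (φ \/ (~ψ (+) ~ψ)) = min(0.481, 1.000) = 0.481
((θ & ψ) \/ χ) /\ (θ /\ (φ \/ (~ψ (+) ~ψ))) = min(0.526, 0.481) = 0.481

0.481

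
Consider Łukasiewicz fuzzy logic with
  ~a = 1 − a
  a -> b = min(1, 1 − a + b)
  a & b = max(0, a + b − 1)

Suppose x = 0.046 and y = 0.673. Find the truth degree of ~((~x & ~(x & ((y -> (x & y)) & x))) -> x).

~x = 1 − 0.046 = 0.954
x & y = max(0, 0.046 + 0.673 − 1) = max(0, -0.281) = 0.000
y -> (x & y) = min(1, 1 − 0.673 + 0.000) = min(1, 0.327) = 0.327
(y -> (x & y)) & x = max(0, 0.327 + 0.046 − 1) = max(0, -0.627) = 0.000
x & ((y -> (x & y)) & x) = max(0, 0.046 + 0.000 − 1) = max(0, -0.954) = 0.000
~(x & ((y -> (x & y)) & x)) = 1 − 0.000 = 1.000
~x & ~(x & ((y -> (x & y)) & x)) = max(0, 0.954 + 1.000 − 1) = max(0, 0.954) = 0.954
(~x & ~(x & ((y -> (x & y)) & x))) -> x = min(1, 1 − 0.954 + 0.046) = min(1, 0.092) = 0.092
~((~x & ~(x & ((y -> (x & y)) & x))) -> x) = 1 − 0.092 = 0.908

0.908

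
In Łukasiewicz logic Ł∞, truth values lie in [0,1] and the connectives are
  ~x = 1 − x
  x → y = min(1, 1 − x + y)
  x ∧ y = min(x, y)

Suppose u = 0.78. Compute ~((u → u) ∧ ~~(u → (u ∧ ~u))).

u → u = min(1, 1 − 0.78 + 0.78) = min(1, 1.00) = 1.00
~u = 1 − 0.78 = 0.22
u ∧ ~u = min(0.78, 0.22) = 0.22
u → (u ∧ ~u) = min(1, 1 − 0.78 + 0.22) = min(1, 0.44) = 0.44
~(u → (u ∧ ~u)) = 1 − 0.44 = 0.56
~~(u → (u ∧ ~u)) = 1 − 0.56 = 0.44
(u → u) ∧ ~~(u → (u ∧ ~u)) = min(1.00, 0.44) = 0.44
~((u → u) ∧ ~~(u → (u ∧ ~u))) = 1 − 0.44 = 0.56

0.56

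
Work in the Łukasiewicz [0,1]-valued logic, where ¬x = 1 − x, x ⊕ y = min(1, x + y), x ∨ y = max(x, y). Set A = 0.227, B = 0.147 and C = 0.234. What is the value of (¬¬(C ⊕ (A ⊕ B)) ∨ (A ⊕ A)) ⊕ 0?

A ⊕ B = min(1, 0.227 + 0.147) = min(1, 0.374) = 0.374
C ⊕ (A ⊕ B) = min(1, 0.234 + 0.374) = min(1, 0.608) = 0.608
¬(C ⊕ (A ⊕ B)) = 1 − 0.608 = 0.392
¬¬(C ⊕ (A ⊕ B)) = 1 − 0.392 = 0.608
A ⊕ A = min(1, 0.227 + 0.227) = min(1, 0.454) = 0.454
¬¬(C ⊕ (A ⊕ B)) ∨ (A ⊕ A) = max(0.608, 0.454) = 0.608
(¬¬(C ⊕ (A ⊕ B)) ∨ (A ⊕ A)) ⊕ 0 = min(1, 0.608 + 0.000) = min(1, 0.608) = 0.608

0.608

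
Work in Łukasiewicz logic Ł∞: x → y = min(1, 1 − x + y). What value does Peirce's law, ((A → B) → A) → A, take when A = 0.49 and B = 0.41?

0.92

A → B = min(1, 1 − 0.49 + 0.41) = min(1, 0.92) = 0.92
(A → B) → A = min(1, 1 − 0.92 + 0.49) = min(1, 0.57) = 0.57
((A → B) → A) → A = min(1, 1 − 0.57 + 0.49) = min(1, 0.92) = 0.92
(The value 0.92 < 1 shows this instance is not satisfied; not a Ł∞-tautology in general.)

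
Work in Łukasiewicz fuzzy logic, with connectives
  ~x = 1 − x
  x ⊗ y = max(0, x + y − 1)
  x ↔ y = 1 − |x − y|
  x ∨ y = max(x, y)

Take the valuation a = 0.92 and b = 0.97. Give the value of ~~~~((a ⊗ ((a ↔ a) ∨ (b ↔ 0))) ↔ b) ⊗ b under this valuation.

0.92

a ↔ a = 1 − |0.92 − 0.92| = 1 − 0.00 = 1.00
b ↔ 0 = 1 − |0.97 − 0.00| = 1 − 0.97 = 0.03
(a ↔ a) ∨ (b ↔ 0) = max(1.00, 0.03) = 1.00
a ⊗ ((a ↔ a) ∨ (b ↔ 0)) = max(0, 0.92 + 1.00 − 1) = max(0, 0.92) = 0.92
(a ⊗ ((a ↔ a) ∨ (b ↔ 0))) ↔ b = 1 − |0.92 − 0.97| = 1 − 0.05 = 0.95
~((a ⊗ ((a ↔ a) ∨ (b ↔ 0))) ↔ b) = 1 − 0.95 = 0.05
~~((a ⊗ ((a ↔ a) ∨ (b ↔ 0))) ↔ b) = 1 − 0.05 = 0.95
~~~((a ⊗ ((a ↔ a) ∨ (b ↔ 0))) ↔ b) = 1 − 0.95 = 0.05
~~~~((a ⊗ ((a ↔ a) ∨ (b ↔ 0))) ↔ b) = 1 − 0.05 = 0.95
~~~~((a ⊗ ((a ↔ a) ∨ (b ↔ 0))) ↔ b) ⊗ b = max(0, 0.95 + 0.97 − 1) = max(0, 0.92) = 0.92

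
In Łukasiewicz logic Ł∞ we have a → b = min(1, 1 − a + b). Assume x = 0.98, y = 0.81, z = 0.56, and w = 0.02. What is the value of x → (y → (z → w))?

z → w = min(1, 1 − 0.56 + 0.02) = min(1, 0.46) = 0.46
y → (z → w) = min(1, 1 − 0.81 + 0.46) = min(1, 0.65) = 0.65
x → (y → (z → w)) = min(1, 1 − 0.98 + 0.65) = min(1, 0.67) = 0.67

0.67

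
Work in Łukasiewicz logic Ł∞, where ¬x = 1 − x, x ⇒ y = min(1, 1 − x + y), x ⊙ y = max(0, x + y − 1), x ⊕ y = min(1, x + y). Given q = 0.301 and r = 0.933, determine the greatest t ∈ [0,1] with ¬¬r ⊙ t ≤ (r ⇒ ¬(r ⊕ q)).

¬r = 1 − 0.933 = 0.067
¬¬r = 1 − 0.067 = 0.933
So the left factor is ¬¬r = 0.933.
r ⊕ q = min(1, 0.933 + 0.301) = min(1, 1.234) = 1.000
¬(r ⊕ q) = 1 − 1.000 = 0.000
r ⇒ ¬(r ⊕ q) = min(1, 1 − 0.933 + 0.000) = min(1, 0.067) = 0.067
So the right-hand bound is r ⇒ ¬(r ⊕ q) = 0.067.
The residuum of the Łukasiewicz t-norm gives the supremum: min(1, 1 − 0.933 + 0.067).
1 − 0.933 + 0.067 = 0.134, so t = min(1, 0.134) = 0.134.
Check: 0.933 ⊙ 0.134 = max(0, 0.067) = 0.067 ≤ 0.067.

0.134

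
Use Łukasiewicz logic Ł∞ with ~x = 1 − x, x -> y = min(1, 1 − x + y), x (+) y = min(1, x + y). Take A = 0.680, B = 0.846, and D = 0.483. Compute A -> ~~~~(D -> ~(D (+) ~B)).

1.000

~B = 1 − 0.846 = 0.154
D (+) ~B = min(1, 0.483 + 0.154) = min(1, 0.637) = 0.637
~(D (+) ~B) = 1 − 0.637 = 0.363
D -> ~(D (+) ~B) = min(1, 1 − 0.483 + 0.363) = min(1, 0.880) = 0.880
~(D -> ~(D (+) ~B)) = 1 − 0.880 = 0.120
~~(D -> ~(D (+) ~B)) = 1 − 0.120 = 0.880
~~~(D -> ~(D (+) ~B)) = 1 − 0.880 = 0.120
~~~~(D -> ~(D (+) ~B)) = 1 − 0.120 = 0.880
A -> ~~~~(D -> ~(D (+) ~B)) = min(1, 1 − 0.680 + 0.880) = min(1, 1.200) = 1.000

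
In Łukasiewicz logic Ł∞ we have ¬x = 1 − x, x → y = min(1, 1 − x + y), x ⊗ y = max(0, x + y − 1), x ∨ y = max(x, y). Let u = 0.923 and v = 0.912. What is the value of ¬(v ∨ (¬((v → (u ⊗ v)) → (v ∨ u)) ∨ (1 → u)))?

u ⊗ v = max(0, 0.923 + 0.912 − 1) = max(0, 0.835) = 0.835
v → (u ⊗ v) = min(1, 1 − 0.912 + 0.835) = min(1, 0.923) = 0.923
v ∨ u = max(0.912, 0.923) = 0.923
(v → (u ⊗ v)) → (v ∨ u) = min(1, 1 − 0.923 + 0.923) = min(1, 1.000) = 1.000
¬((v → (u ⊗ v)) → (v ∨ u)) = 1 − 1.000 = 0.000
1 → u = min(1, 1 − 1.000 + 0.923) = min(1, 0.923) = 0.923
¬((v → (u ⊗ v)) → (v ∨ u)) ∨ (1 → u) = max(0.000, 0.923) = 0.923
v ∨ (¬((v → (u ⊗ v)) → (v ∨ u)) ∨ (1 → u)) = max(0.912, 0.923) = 0.923
¬(v ∨ (¬((v → (u ⊗ v)) → (v ∨ u)) ∨ (1 → u))) = 1 − 0.923 = 0.077

0.077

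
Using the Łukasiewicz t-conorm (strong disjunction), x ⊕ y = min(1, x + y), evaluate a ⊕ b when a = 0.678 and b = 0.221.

0.899

a ⊕ b = min(1, 0.678 + 0.221) = min(1, 0.899) = 0.899
For comparison, the Gödel t-conorm max(x, y) would give 0.678.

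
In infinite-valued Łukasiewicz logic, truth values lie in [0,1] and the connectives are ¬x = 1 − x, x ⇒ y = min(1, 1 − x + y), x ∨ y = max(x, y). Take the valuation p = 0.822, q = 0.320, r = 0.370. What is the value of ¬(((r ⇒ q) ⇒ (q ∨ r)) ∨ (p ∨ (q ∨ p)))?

0.178

r ⇒ q = min(1, 1 − 0.370 + 0.320) = min(1, 0.950) = 0.950
q ∨ r = max(0.320, 0.370) = 0.370
(r ⇒ q) ⇒ (q ∨ r) = min(1, 1 − 0.950 + 0.370) = min(1, 0.420) = 0.420
q ∨ p = max(0.320, 0.822) = 0.822
p ∨ (q ∨ p) = max(0.822, 0.822) = 0.822
((r ⇒ q) ⇒ (q ∨ r)) ∨ (p ∨ (q ∨ p)) = max(0.420, 0.822) = 0.822
¬(((r ⇒ q) ⇒ (q ∨ r)) ∨ (p ∨ (q ∨ p))) = 1 − 0.822 = 0.178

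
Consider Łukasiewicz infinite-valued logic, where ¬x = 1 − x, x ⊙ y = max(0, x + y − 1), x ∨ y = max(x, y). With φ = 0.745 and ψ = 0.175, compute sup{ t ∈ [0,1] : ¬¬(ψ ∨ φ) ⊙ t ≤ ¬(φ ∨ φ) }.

0.510

ψ ∨ φ = max(0.175, 0.745) = 0.745
¬(ψ ∨ φ) = 1 − 0.745 = 0.255
¬¬(ψ ∨ φ) = 1 − 0.255 = 0.745
So the left factor is ¬¬(ψ ∨ φ) = 0.745.
φ ∨ φ = max(0.745, 0.745) = 0.745
¬(φ ∨ φ) = 1 − 0.745 = 0.255
So the right-hand bound is ¬(φ ∨ φ) = 0.255.
The residuum of the Łukasiewicz t-norm gives the supremum: min(1, 1 − 0.745 + 0.255).
1 − 0.745 + 0.255 = 0.510, so t = min(1, 0.510) = 0.510.
Check: 0.745 ⊙ 0.510 = max(0, 0.255) = 0.255 ≤ 0.255.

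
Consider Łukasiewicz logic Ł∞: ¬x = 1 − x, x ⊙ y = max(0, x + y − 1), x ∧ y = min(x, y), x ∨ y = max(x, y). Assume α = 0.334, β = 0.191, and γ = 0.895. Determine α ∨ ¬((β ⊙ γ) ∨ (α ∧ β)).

β ⊙ γ = max(0, 0.191 + 0.895 − 1) = max(0, 0.086) = 0.086
α ∧ β = min(0.334, 0.191) = 0.191
(β ⊙ γ) ∨ (α ∧ β) = max(0.086, 0.191) = 0.191
¬((β ⊙ γ) ∨ (α ∧ β)) = 1 − 0.191 = 0.809
α ∨ ¬((β ⊙ γ) ∨ (α ∧ β)) = max(0.334, 0.809) = 0.809

0.809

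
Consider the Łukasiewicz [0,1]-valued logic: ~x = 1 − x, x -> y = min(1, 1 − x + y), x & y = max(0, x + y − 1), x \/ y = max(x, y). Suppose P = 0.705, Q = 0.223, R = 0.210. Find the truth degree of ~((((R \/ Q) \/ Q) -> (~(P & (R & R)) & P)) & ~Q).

0.223

R \/ Q = max(0.210, 0.223) = 0.223
(R \/ Q) \/ Q = max(0.223, 0.223) = 0.223
R & R = max(0, 0.210 + 0.210 − 1) = max(0, -0.580) = 0.000
P & (R & R) = max(0, 0.705 + 0.000 − 1) = max(0, -0.295) = 0.000
~(P & (R & R)) = 1 − 0.000 = 1.000
~(P & (R & R)) & P = max(0, 1.000 + 0.705 − 1) = max(0, 0.705) = 0.705
((R \/ Q) \/ Q) -> (~(P & (R & R)) & P) = min(1, 1 − 0.223 + 0.705) = min(1, 1.482) = 1.000
~Q = 1 − 0.223 = 0.777
(((R \/ Q) \/ Q) -> (~(P & (R & R)) & P)) & ~Q = max(0, 1.000 + 0.777 − 1) = max(0, 0.777) = 0.777
~((((R \/ Q) \/ Q) -> (~(P & (R & R)) & P)) & ~Q) = 1 − 0.777 = 0.223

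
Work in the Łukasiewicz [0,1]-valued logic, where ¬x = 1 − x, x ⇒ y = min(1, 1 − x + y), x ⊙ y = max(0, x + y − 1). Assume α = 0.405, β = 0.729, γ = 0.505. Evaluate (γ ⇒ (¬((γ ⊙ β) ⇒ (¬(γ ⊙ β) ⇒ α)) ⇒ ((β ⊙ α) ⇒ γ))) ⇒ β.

γ ⊙ β = max(0, 0.505 + 0.729 − 1) = max(0, 0.234) = 0.234
¬(γ ⊙ β) = 1 − 0.234 = 0.766
¬(γ ⊙ β) ⇒ α = min(1, 1 − 0.766 + 0.405) = min(1, 0.639) = 0.639
(γ ⊙ β) ⇒ (¬(γ ⊙ β) ⇒ α) = min(1, 1 − 0.234 + 0.639) = min(1, 1.405) = 1.000
¬((γ ⊙ β) ⇒ (¬(γ ⊙ β) ⇒ α)) = 1 − 1.000 = 0.000
β ⊙ α = max(0, 0.729 + 0.405 − 1) = max(0, 0.134) = 0.134
(β ⊙ α) ⇒ γ = min(1, 1 − 0.134 + 0.505) = min(1, 1.371) = 1.000
¬((γ ⊙ β) ⇒ (¬(γ ⊙ β) ⇒ α)) ⇒ ((β ⊙ α) ⇒ γ) = min(1, 1 − 0.000 + 1.000) = min(1, 2.000) = 1.000
γ ⇒ (¬((γ ⊙ β) ⇒ (¬(γ ⊙ β) ⇒ α)) ⇒ ((β ⊙ α) ⇒ γ)) = min(1, 1 − 0.505 + 1.000) = min(1, 1.495) = 1.000
(γ ⇒ (¬((γ ⊙ β) ⇒ (¬(γ ⊙ β) ⇒ α)) ⇒ ((β ⊙ α) ⇒ γ))) ⇒ β = min(1, 1 − 1.000 + 0.729) = min(1, 0.729) = 0.729

0.729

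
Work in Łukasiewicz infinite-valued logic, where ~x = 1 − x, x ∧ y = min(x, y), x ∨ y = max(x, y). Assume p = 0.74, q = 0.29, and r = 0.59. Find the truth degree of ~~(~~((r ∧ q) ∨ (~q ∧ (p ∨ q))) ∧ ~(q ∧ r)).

0.71

r ∧ q = min(0.59, 0.29) = 0.29
~q = 1 − 0.29 = 0.71
p ∨ q = max(0.74, 0.29) = 0.74
~q ∧ (p ∨ q) = min(0.71, 0.74) = 0.71
(r ∧ q) ∨ (~q ∧ (p ∨ q)) = max(0.29, 0.71) = 0.71
~((r ∧ q) ∨ (~q ∧ (p ∨ q))) = 1 − 0.71 = 0.29
~~((r ∧ q) ∨ (~q ∧ (p ∨ q))) = 1 − 0.29 = 0.71
q ∧ r = min(0.29, 0.59) = 0.29
~(q ∧ r) = 1 − 0.29 = 0.71
~~((r ∧ q) ∨ (~q ∧ (p ∨ q))) ∧ ~(q ∧ r) = min(0.71, 0.71) = 0.71
~(~~((r ∧ q) ∨ (~q ∧ (p ∨ q))) ∧ ~(q ∧ r)) = 1 − 0.71 = 0.29
~~(~~((r ∧ q) ∨ (~q ∧ (p ∨ q))) ∧ ~(q ∧ r)) = 1 − 0.29 = 0.71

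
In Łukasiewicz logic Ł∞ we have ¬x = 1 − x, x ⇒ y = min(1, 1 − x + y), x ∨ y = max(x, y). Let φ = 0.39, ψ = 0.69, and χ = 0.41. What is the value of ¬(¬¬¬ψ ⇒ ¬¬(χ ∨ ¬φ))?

¬ψ = 1 − 0.69 = 0.31
¬¬ψ = 1 − 0.31 = 0.69
¬¬¬ψ = 1 − 0.69 = 0.31
¬φ = 1 − 0.39 = 0.61
χ ∨ ¬φ = max(0.41, 0.61) = 0.61
¬(χ ∨ ¬φ) = 1 − 0.61 = 0.39
¬¬(χ ∨ ¬φ) = 1 − 0.39 = 0.61
¬¬¬ψ ⇒ ¬¬(χ ∨ ¬φ) = min(1, 1 − 0.31 + 0.61) = min(1, 1.30) = 1.00
¬(¬¬¬ψ ⇒ ¬¬(χ ∨ ¬φ)) = 1 − 1.00 = 0.00

0.00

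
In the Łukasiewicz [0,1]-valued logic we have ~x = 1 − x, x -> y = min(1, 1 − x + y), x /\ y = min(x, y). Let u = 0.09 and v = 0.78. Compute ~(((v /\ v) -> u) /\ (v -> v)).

v /\ v = min(0.78, 0.78) = 0.78
(v /\ v) -> u = min(1, 1 − 0.78 + 0.09) = min(1, 0.31) = 0.31
v -> v = min(1, 1 − 0.78 + 0.78) = min(1, 1.00) = 1.00
((v /\ v) -> u) /\ (v -> v) = min(0.31, 1.00) = 0.31
~(((v /\ v) -> u) /\ (v -> v)) = 1 − 0.31 = 0.69

0.69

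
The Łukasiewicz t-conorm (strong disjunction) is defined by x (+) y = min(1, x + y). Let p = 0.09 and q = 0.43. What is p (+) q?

p (+) q = min(1, 0.09 + 0.43) = min(1, 0.52) = 0.52
For comparison, the Gödel t-conorm max(x, y) would give 0.43.

0.52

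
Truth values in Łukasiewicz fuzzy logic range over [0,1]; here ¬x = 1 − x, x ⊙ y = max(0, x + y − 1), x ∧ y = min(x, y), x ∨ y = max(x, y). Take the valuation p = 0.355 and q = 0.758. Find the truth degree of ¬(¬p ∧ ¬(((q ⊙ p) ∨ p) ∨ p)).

¬p = 1 − 0.355 = 0.645
q ⊙ p = max(0, 0.758 + 0.355 − 1) = max(0, 0.113) = 0.113
(q ⊙ p) ∨ p = max(0.113, 0.355) = 0.355
((q ⊙ p) ∨ p) ∨ p = max(0.355, 0.355) = 0.355
¬(((q ⊙ p) ∨ p) ∨ p) = 1 − 0.355 = 0.645
¬p ∧ ¬(((q ⊙ p) ∨ p) ∨ p) = min(0.645, 0.645) = 0.645
¬(¬p ∧ ¬(((q ⊙ p) ∨ p) ∨ p)) = 1 − 0.645 = 0.355

0.355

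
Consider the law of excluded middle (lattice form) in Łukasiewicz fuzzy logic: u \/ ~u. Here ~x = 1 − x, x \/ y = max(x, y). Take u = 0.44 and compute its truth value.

0.56

~u = 1 − 0.44 = 0.56
u \/ ~u = max(0.44, 0.56) = 0.56
(The value 0.56 < 1 shows this instance is not satisfied; not a Ł∞-tautology — its value is max(a, 1−a).)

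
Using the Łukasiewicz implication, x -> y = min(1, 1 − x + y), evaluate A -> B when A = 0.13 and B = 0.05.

0.92

A -> B = min(1, 1 − 0.13 + 0.05) = min(1, 0.92) = 0.92
For comparison, the Gödel implication (1 if x ≤ y else y) would give 0.05.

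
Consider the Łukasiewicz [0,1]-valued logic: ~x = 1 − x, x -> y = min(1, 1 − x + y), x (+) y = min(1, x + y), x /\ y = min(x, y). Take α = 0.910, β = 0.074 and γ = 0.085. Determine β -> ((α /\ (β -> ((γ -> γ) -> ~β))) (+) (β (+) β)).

1.000

γ -> γ = min(1, 1 − 0.085 + 0.085) = min(1, 1.000) = 1.000
~β = 1 − 0.074 = 0.926
(γ -> γ) -> ~β = min(1, 1 − 1.000 + 0.926) = min(1, 0.926) = 0.926
β -> ((γ -> γ) -> ~β) = min(1, 1 − 0.074 + 0.926) = min(1, 1.852) = 1.000
α /\ (β -> ((γ -> γ) -> ~β)) = min(0.910, 1.000) = 0.910
β (+) β = min(1, 0.074 + 0.074) = min(1, 0.148) = 0.148
(α /\ (β -> ((γ -> γ) -> ~β))) (+) (β (+) β) = min(1, 0.910 + 0.148) = min(1, 1.058) = 1.000
β -> ((α /\ (β -> ((γ -> γ) -> ~β))) (+) (β (+) β)) = min(1, 1 − 0.074 + 1.000) = min(1, 1.926) = 1.000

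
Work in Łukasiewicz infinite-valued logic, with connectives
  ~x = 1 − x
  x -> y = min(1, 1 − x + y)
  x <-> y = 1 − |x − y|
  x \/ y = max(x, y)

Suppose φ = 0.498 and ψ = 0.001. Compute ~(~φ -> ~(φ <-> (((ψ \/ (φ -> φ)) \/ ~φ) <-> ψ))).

~φ = 1 − 0.498 = 0.502
φ -> φ = min(1, 1 − 0.498 + 0.498) = min(1, 1.000) = 1.000
ψ \/ (φ -> φ) = max(0.001, 1.000) = 1.000
(ψ \/ (φ -> φ)) \/ ~φ = max(1.000, 0.502) = 1.000
((ψ \/ (φ -> φ)) \/ ~φ) <-> ψ = 1 − |1.000 − 0.001| = 1 − 0.999 = 0.001
φ <-> (((ψ \/ (φ -> φ)) \/ ~φ) <-> ψ) = 1 − |0.498 − 0.001| = 1 − 0.497 = 0.503
~(φ <-> (((ψ \/ (φ -> φ)) \/ ~φ) <-> ψ)) = 1 − 0.503 = 0.497
~φ -> ~(φ <-> (((ψ \/ (φ -> φ)) \/ ~φ) <-> ψ)) = min(1, 1 − 0.502 + 0.497) = min(1, 0.995) = 0.995
~(~φ -> ~(φ <-> (((ψ \/ (φ -> φ)) \/ ~φ) <-> ψ))) = 1 − 0.995 = 0.005

0.005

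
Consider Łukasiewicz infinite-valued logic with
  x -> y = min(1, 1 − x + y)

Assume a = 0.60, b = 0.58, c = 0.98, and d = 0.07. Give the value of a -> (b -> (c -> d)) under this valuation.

c -> d = min(1, 1 − 0.98 + 0.07) = min(1, 0.09) = 0.09
b -> (c -> d) = min(1, 1 − 0.58 + 0.09) = min(1, 0.51) = 0.51
a -> (b -> (c -> d)) = min(1, 1 − 0.60 + 0.51) = min(1, 0.91) = 0.91

0.91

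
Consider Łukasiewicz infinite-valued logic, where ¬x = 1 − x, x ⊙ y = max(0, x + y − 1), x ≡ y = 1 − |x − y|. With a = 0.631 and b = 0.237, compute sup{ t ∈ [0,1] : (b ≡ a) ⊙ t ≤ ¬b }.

b ≡ a = 1 − |0.237 − 0.631| = 1 − 0.394 = 0.606
So the left factor is b ≡ a = 0.606.
¬b = 1 − 0.237 = 0.763
So the right-hand bound is ¬b = 0.763.
The residuum of the Łukasiewicz t-norm gives the supremum: min(1, 1 − 0.606 + 0.763).
1 − 0.606 + 0.763 = 1.157, so t = min(1, 1.157) = 1.000.
Check: 0.606 ⊙ 1.000 = max(0, 0.606) = 0.606 ≤ 0.763.

1.000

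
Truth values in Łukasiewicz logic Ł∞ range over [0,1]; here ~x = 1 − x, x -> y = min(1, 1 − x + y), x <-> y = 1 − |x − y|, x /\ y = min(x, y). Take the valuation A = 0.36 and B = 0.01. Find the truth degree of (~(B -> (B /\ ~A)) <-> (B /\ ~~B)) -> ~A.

0.65

~A = 1 − 0.36 = 0.64
B /\ ~A = min(0.01, 0.64) = 0.01
B -> (B /\ ~A) = min(1, 1 − 0.01 + 0.01) = min(1, 1.00) = 1.00
~(B -> (B /\ ~A)) = 1 − 1.00 = 0.00
~B = 1 − 0.01 = 0.99
~~B = 1 − 0.99 = 0.01
B /\ ~~B = min(0.01, 0.01) = 0.01
~(B -> (B /\ ~A)) <-> (B /\ ~~B) = 1 − |0.00 − 0.01| = 1 − 0.01 = 0.99
(~(B -> (B /\ ~A)) <-> (B /\ ~~B)) -> ~A = min(1, 1 − 0.99 + 0.64) = min(1, 0.65) = 0.65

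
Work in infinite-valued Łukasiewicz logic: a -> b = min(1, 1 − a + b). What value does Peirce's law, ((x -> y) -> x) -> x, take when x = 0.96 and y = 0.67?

0.96

x -> y = min(1, 1 − 0.96 + 0.67) = min(1, 0.71) = 0.71
(x -> y) -> x = min(1, 1 − 0.71 + 0.96) = min(1, 1.25) = 1.00
((x -> y) -> x) -> x = min(1, 1 − 1.00 + 0.96) = min(1, 0.96) = 0.96
(The value 0.96 < 1 shows this instance is not satisfied; not a Ł∞-tautology in general.)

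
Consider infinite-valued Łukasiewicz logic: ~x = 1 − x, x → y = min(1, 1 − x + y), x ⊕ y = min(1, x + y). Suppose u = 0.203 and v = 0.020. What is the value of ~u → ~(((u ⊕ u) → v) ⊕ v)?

~u = 1 − 0.203 = 0.797
u ⊕ u = min(1, 0.203 + 0.203) = min(1, 0.406) = 0.406
(u ⊕ u) → v = min(1, 1 − 0.406 + 0.020) = min(1, 0.614) = 0.614
((u ⊕ u) → v) ⊕ v = min(1, 0.614 + 0.020) = min(1, 0.634) = 0.634
~(((u ⊕ u) → v) ⊕ v) = 1 − 0.634 = 0.366
~u → ~(((u ⊕ u) → v) ⊕ v) = min(1, 1 − 0.797 + 0.366) = min(1, 0.569) = 0.569

0.569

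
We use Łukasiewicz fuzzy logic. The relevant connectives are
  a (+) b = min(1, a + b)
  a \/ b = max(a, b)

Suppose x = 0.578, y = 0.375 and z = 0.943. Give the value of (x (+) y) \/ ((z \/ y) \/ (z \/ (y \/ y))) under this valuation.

x (+) y = min(1, 0.578 + 0.375) = min(1, 0.953) = 0.953
z \/ y = max(0.943, 0.375) = 0.943
y \/ y = max(0.375, 0.375) = 0.375
z \/ (y \/ y) = max(0.943, 0.375) = 0.943
(z \/ y) \/ (z \/ (y \/ y)) = max(0.943, 0.943) = 0.943
(x (+) y) \/ ((z \/ y) \/ (z \/ (y \/ y))) = max(0.953, 0.943) = 0.953

0.953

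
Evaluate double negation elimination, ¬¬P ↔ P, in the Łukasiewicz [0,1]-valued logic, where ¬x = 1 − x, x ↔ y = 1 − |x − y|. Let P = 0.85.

1.00

¬P = 1 − 0.85 = 0.15
¬¬P = 1 − 0.15 = 0.85
¬¬P ↔ P = 1 − |0.85 − 0.85| = 1 − 0.00 = 1.00
(As expected: always 1 in Ł∞ since negation is involutive.)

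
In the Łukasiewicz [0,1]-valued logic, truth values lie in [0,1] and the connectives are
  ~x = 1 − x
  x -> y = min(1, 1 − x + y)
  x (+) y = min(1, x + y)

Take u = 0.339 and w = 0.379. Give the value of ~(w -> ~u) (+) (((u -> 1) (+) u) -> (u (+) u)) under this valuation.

~u = 1 − 0.339 = 0.661
w -> ~u = min(1, 1 − 0.379 + 0.661) = min(1, 1.282) = 1.000
~(w -> ~u) = 1 − 1.000 = 0.000
u -> 1 = min(1, 1 − 0.339 + 1.000) = min(1, 1.661) = 1.000
(u -> 1) (+) u = min(1, 1.000 + 0.339) = min(1, 1.339) = 1.000
u (+) u = min(1, 0.339 + 0.339) = min(1, 0.678) = 0.678
((u -> 1) (+) u) -> (u (+) u) = min(1, 1 − 1.000 + 0.678) = min(1, 0.678) = 0.678
~(w -> ~u) (+) (((u -> 1) (+) u) -> (u (+) u)) = min(1, 0.000 + 0.678) = min(1, 0.678) = 0.678

0.678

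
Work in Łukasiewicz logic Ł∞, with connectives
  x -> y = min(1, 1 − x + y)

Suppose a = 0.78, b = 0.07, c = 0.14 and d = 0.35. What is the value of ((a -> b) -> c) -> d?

0.50

a -> b = min(1, 1 − 0.78 + 0.07) = min(1, 0.29) = 0.29
(a -> b) -> c = min(1, 1 − 0.29 + 0.14) = min(1, 0.85) = 0.85
((a -> b) -> c) -> d = min(1, 1 − 0.85 + 0.35) = min(1, 0.50) = 0.50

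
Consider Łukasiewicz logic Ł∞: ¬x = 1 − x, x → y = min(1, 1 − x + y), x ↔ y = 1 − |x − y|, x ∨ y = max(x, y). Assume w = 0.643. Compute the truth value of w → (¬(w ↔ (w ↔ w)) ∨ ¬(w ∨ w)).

0.714

w ↔ w = 1 − |0.643 − 0.643| = 1 − 0.000 = 1.000
w ↔ (w ↔ w) = 1 − |0.643 − 1.000| = 1 − 0.357 = 0.643
¬(w ↔ (w ↔ w)) = 1 − 0.643 = 0.357
w ∨ w = max(0.643, 0.643) = 0.643
¬(w ∨ w) = 1 − 0.643 = 0.357
¬(w ↔ (w ↔ w)) ∨ ¬(w ∨ w) = max(0.357, 0.357) = 0.357
w → (¬(w ↔ (w ↔ w)) ∨ ¬(w ∨ w)) = min(1, 1 − 0.643 + 0.357) = min(1, 0.714) = 0.714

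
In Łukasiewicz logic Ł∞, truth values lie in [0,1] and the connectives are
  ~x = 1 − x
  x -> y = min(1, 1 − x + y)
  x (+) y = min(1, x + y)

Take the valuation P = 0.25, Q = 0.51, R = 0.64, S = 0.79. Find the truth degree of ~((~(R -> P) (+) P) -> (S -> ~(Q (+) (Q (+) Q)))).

R -> P = min(1, 1 − 0.64 + 0.25) = min(1, 0.61) = 0.61
~(R -> P) = 1 − 0.61 = 0.39
~(R -> P) (+) P = min(1, 0.39 + 0.25) = min(1, 0.64) = 0.64
Q (+) Q = min(1, 0.51 + 0.51) = min(1, 1.02) = 1.00
Q (+) (Q (+) Q) = min(1, 0.51 + 1.00) = min(1, 1.51) = 1.00
~(Q (+) (Q (+) Q)) = 1 − 1.00 = 0.00
S -> ~(Q (+) (Q (+) Q)) = min(1, 1 − 0.79 + 0.00) = min(1, 0.21) = 0.21
(~(R -> P) (+) P) -> (S -> ~(Q (+) (Q (+) Q))) = min(1, 1 − 0.64 + 0.21) = min(1, 0.57) = 0.57
~((~(R -> P) (+) P) -> (S -> ~(Q (+) (Q (+) Q)))) = 1 − 0.57 = 0.43

0.43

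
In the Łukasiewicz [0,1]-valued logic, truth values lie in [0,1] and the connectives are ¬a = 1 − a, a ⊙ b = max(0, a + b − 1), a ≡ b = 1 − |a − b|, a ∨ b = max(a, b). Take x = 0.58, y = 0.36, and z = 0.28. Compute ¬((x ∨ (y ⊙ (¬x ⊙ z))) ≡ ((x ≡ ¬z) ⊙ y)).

¬x = 1 − 0.58 = 0.42
¬x ⊙ z = max(0, 0.42 + 0.28 − 1) = max(0, -0.30) = 0.00
y ⊙ (¬x ⊙ z) = max(0, 0.36 + 0.00 − 1) = max(0, -0.64) = 0.00
x ∨ (y ⊙ (¬x ⊙ z)) = max(0.58, 0.00) = 0.58
¬z = 1 − 0.28 = 0.72
x ≡ ¬z = 1 − |0.58 − 0.72| = 1 − 0.14 = 0.86
(x ≡ ¬z) ⊙ y = max(0, 0.86 + 0.36 − 1) = max(0, 0.22) = 0.22
(x ∨ (y ⊙ (¬x ⊙ z))) ≡ ((x ≡ ¬z) ⊙ y) = 1 − |0.58 − 0.22| = 1 − 0.36 = 0.64
¬((x ∨ (y ⊙ (¬x ⊙ z))) ≡ ((x ≡ ¬z) ⊙ y)) = 1 − 0.64 = 0.36

0.36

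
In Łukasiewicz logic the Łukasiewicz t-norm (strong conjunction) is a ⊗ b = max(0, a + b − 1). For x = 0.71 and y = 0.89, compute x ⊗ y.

0.60

x ⊗ y = max(0, 0.71 + 0.89 − 1) = max(0, 0.60) = 0.60
For comparison, the Gödel (minimum) t-norm min(a, b) would give 0.71.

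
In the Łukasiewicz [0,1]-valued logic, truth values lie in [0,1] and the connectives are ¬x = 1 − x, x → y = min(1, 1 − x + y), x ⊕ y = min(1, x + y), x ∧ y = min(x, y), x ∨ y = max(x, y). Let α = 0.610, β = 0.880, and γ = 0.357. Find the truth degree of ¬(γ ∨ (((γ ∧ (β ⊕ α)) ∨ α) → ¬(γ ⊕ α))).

0.577

β ⊕ α = min(1, 0.880 + 0.610) = min(1, 1.490) = 1.000
γ ∧ (β ⊕ α) = min(0.357, 1.000) = 0.357
(γ ∧ (β ⊕ α)) ∨ α = max(0.357, 0.610) = 0.610
γ ⊕ α = min(1, 0.357 + 0.610) = min(1, 0.967) = 0.967
¬(γ ⊕ α) = 1 − 0.967 = 0.033
((γ ∧ (β ⊕ α)) ∨ α) → ¬(γ ⊕ α) = min(1, 1 − 0.610 + 0.033) = min(1, 0.423) = 0.423
γ ∨ (((γ ∧ (β ⊕ α)) ∨ α) → ¬(γ ⊕ α)) = max(0.357, 0.423) = 0.423
¬(γ ∨ (((γ ∧ (β ⊕ α)) ∨ α) → ¬(γ ⊕ α))) = 1 − 0.423 = 0.577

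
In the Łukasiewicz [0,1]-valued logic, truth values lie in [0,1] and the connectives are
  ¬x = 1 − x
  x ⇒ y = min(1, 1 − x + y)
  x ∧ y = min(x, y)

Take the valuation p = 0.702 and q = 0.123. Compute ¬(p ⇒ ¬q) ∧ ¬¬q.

0.000

¬q = 1 − 0.123 = 0.877
p ⇒ ¬q = min(1, 1 − 0.702 + 0.877) = min(1, 1.175) = 1.000
¬(p ⇒ ¬q) = 1 − 1.000 = 0.000
¬¬q = 1 − 0.877 = 0.123
¬(p ⇒ ¬q) ∧ ¬¬q = min(0.000, 0.123) = 0.000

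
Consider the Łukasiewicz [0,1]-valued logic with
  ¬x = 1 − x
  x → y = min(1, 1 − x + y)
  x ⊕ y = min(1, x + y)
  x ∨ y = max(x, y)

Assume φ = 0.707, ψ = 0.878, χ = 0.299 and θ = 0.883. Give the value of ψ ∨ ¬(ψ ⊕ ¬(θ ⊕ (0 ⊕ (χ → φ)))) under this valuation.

χ → φ = min(1, 1 − 0.299 + 0.707) = min(1, 1.408) = 1.000
0 ⊕ (χ → φ) = min(1, 0.000 + 1.000) = min(1, 1.000) = 1.000
θ ⊕ (0 ⊕ (χ → φ)) = min(1, 0.883 + 1.000) = min(1, 1.883) = 1.000
¬(θ ⊕ (0 ⊕ (χ → φ))) = 1 − 1.000 = 0.000
ψ ⊕ ¬(θ ⊕ (0 ⊕ (χ → φ))) = min(1, 0.878 + 0.000) = min(1, 0.878) = 0.878
¬(ψ ⊕ ¬(θ ⊕ (0 ⊕ (χ → φ)))) = 1 − 0.878 = 0.122
ψ ∨ ¬(ψ ⊕ ¬(θ ⊕ (0 ⊕ (χ → φ)))) = max(0.878, 0.122) = 0.878

0.878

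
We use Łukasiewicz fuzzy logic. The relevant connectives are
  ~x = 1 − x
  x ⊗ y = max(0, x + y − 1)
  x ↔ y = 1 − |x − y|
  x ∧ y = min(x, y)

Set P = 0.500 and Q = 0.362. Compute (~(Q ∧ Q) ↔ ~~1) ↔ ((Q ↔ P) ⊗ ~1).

Q ∧ Q = min(0.362, 0.362) = 0.362
~(Q ∧ Q) = 1 − 0.362 = 0.638
~1 = 1 − 1.000 = 0.000
~~1 = 1 − 0.000 = 1.000
~(Q ∧ Q) ↔ ~~1 = 1 − |0.638 − 1.000| = 1 − 0.362 = 0.638
Q ↔ P = 1 − |0.362 − 0.500| = 1 − 0.138 = 0.862
(Q ↔ P) ⊗ ~1 = max(0, 0.862 + 0.000 − 1) = max(0, -0.138) = 0.000
(~(Q ∧ Q) ↔ ~~1) ↔ ((Q ↔ P) ⊗ ~1) = 1 − |0.638 − 0.000| = 1 − 0.638 = 0.362

0.362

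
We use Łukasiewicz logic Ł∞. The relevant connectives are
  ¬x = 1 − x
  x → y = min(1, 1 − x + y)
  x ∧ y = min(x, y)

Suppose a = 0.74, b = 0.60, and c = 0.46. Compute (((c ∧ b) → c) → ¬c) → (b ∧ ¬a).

c ∧ b = min(0.46, 0.60) = 0.46
(c ∧ b) → c = min(1, 1 − 0.46 + 0.46) = min(1, 1.00) = 1.00
¬c = 1 − 0.46 = 0.54
((c ∧ b) → c) → ¬c = min(1, 1 − 1.00 + 0.54) = min(1, 0.54) = 0.54
¬a = 1 − 0.74 = 0.26
b ∧ ¬a = min(0.60, 0.26) = 0.26
(((c ∧ b) → c) → ¬c) → (b ∧ ¬a) = min(1, 1 − 0.54 + 0.26) = min(1, 0.72) = 0.72

0.72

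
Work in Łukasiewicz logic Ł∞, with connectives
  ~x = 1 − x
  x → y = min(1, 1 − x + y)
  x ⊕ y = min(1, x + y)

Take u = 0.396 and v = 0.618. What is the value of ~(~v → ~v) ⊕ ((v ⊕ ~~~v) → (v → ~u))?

0.986

~v = 1 − 0.618 = 0.382
~v → ~v = min(1, 1 − 0.382 + 0.382) = min(1, 1.000) = 1.000
~(~v → ~v) = 1 − 1.000 = 0.000
~~v = 1 − 0.382 = 0.618
~~~v = 1 − 0.618 = 0.382
v ⊕ ~~~v = min(1, 0.618 + 0.382) = min(1, 1.000) = 1.000
~u = 1 − 0.396 = 0.604
v → ~u = min(1, 1 − 0.618 + 0.604) = min(1, 0.986) = 0.986
(v ⊕ ~~~v) → (v → ~u) = min(1, 1 − 1.000 + 0.986) = min(1, 0.986) = 0.986
~(~v → ~v) ⊕ ((v ⊕ ~~~v) → (v → ~u)) = min(1, 0.000 + 0.986) = min(1, 0.986) = 0.986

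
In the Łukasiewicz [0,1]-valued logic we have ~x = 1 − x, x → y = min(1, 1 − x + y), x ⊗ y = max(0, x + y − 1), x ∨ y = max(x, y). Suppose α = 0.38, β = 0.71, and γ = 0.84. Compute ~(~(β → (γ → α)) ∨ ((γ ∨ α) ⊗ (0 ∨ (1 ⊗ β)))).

γ → α = min(1, 1 − 0.84 + 0.38) = min(1, 0.54) = 0.54
β → (γ → α) = min(1, 1 − 0.71 + 0.54) = min(1, 0.83) = 0.83
~(β → (γ → α)) = 1 − 0.83 = 0.17
γ ∨ α = max(0.84, 0.38) = 0.84
1 ⊗ β = max(0, 1.00 + 0.71 − 1) = max(0, 0.71) = 0.71
0 ∨ (1 ⊗ β) = max(0.00, 0.71) = 0.71
(γ ∨ α) ⊗ (0 ∨ (1 ⊗ β)) = max(0, 0.84 + 0.71 − 1) = max(0, 0.55) = 0.55
~(β → (γ → α)) ∨ ((γ ∨ α) ⊗ (0 ∨ (1 ⊗ β))) = max(0.17, 0.55) = 0.55
~(~(β → (γ → α)) ∨ ((γ ∨ α) ⊗ (0 ∨ (1 ⊗ β)))) = 1 − 0.55 = 0.45

0.45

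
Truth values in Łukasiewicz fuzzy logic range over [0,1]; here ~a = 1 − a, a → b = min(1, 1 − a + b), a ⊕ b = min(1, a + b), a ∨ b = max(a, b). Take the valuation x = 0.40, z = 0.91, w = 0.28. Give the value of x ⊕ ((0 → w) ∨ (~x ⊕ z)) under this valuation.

1.00

0 → w = min(1, 1 − 0.00 + 0.28) = min(1, 1.28) = 1.00
~x = 1 − 0.40 = 0.60
~x ⊕ z = min(1, 0.60 + 0.91) = min(1, 1.51) = 1.00
(0 → w) ∨ (~x ⊕ z) = max(1.00, 1.00) = 1.00
x ⊕ ((0 → w) ∨ (~x ⊕ z)) = min(1, 0.40 + 1.00) = min(1, 1.40) = 1.00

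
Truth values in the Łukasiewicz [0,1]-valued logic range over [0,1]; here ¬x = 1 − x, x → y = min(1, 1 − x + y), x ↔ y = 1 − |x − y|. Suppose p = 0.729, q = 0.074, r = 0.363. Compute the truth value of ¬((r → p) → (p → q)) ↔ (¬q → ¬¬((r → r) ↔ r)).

r → p = min(1, 1 − 0.363 + 0.729) = min(1, 1.366) = 1.000
p → q = min(1, 1 − 0.729 + 0.074) = min(1, 0.345) = 0.345
(r → p) → (p → q) = min(1, 1 − 1.000 + 0.345) = min(1, 0.345) = 0.345
¬((r → p) → (p → q)) = 1 − 0.345 = 0.655
¬q = 1 − 0.074 = 0.926
r → r = min(1, 1 − 0.363 + 0.363) = min(1, 1.000) = 1.000
(r → r) ↔ r = 1 − |1.000 − 0.363| = 1 − 0.637 = 0.363
¬((r → r) ↔ r) = 1 − 0.363 = 0.637
¬¬((r → r) ↔ r) = 1 − 0.637 = 0.363
¬q → ¬¬((r → r) ↔ r) = min(1, 1 − 0.926 + 0.363) = min(1, 0.437) = 0.437
¬((r → p) → (p → q)) ↔ (¬q → ¬¬((r → r) ↔ r)) = 1 − |0.655 − 0.437| = 1 − 0.218 = 0.782

0.782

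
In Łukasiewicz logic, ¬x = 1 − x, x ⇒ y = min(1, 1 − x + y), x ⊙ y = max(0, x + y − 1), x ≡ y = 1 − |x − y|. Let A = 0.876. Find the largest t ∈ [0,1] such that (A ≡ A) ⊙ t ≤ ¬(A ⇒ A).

0.000

A ≡ A = 1 − |0.876 − 0.876| = 1 − 0.000 = 1.000
So the left factor is A ≡ A = 1.000.
A ⇒ A = min(1, 1 − 0.876 + 0.876) = min(1, 1.000) = 1.000
¬(A ⇒ A) = 1 − 1.000 = 0.000
So the right-hand bound is ¬(A ⇒ A) = 0.000.
The residuum of the Łukasiewicz t-norm gives the supremum: min(1, 1 − 1.000 + 0.000).
1 − 1.000 + 0.000 = 0.000, so t = min(1, 0.000) = 0.000.
Check: 1.000 ⊙ 0.000 = max(0, 0.000) = 0.000 ≤ 0.000.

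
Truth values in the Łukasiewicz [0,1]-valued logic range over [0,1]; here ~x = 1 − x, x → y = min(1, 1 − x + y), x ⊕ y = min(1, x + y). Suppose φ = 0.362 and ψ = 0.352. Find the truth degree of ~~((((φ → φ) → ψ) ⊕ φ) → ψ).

0.638

φ → φ = min(1, 1 − 0.362 + 0.362) = min(1, 1.000) = 1.000
(φ → φ) → ψ = min(1, 1 − 1.000 + 0.352) = min(1, 0.352) = 0.352
((φ → φ) → ψ) ⊕ φ = min(1, 0.352 + 0.362) = min(1, 0.714) = 0.714
(((φ → φ) → ψ) ⊕ φ) → ψ = min(1, 1 − 0.714 + 0.352) = min(1, 0.638) = 0.638
~((((φ → φ) → ψ) ⊕ φ) → ψ) = 1 − 0.638 = 0.362
~~((((φ → φ) → ψ) ⊕ φ) → ψ) = 1 − 0.362 = 0.638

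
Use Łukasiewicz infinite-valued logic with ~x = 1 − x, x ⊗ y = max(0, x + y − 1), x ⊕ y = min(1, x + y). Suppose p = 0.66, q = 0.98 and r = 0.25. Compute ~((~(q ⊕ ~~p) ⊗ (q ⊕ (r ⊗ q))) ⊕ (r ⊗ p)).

~p = 1 − 0.66 = 0.34
~~p = 1 − 0.34 = 0.66
q ⊕ ~~p = min(1, 0.98 + 0.66) = min(1, 1.64) = 1.00
~(q ⊕ ~~p) = 1 − 1.00 = 0.00
r ⊗ q = max(0, 0.25 + 0.98 − 1) = max(0, 0.23) = 0.23
q ⊕ (r ⊗ q) = min(1, 0.98 + 0.23) = min(1, 1.21) = 1.00
~(q ⊕ ~~p) ⊗ (q ⊕ (r ⊗ q)) = max(0, 0.00 + 1.00 − 1) = max(0, 0.00) = 0.00
r ⊗ p = max(0, 0.25 + 0.66 − 1) = max(0, -0.09) = 0.00
(~(q ⊕ ~~p) ⊗ (q ⊕ (r ⊗ q))) ⊕ (r ⊗ p) = min(1, 0.00 + 0.00) = min(1, 0.00) = 0.00
~((~(q ⊕ ~~p) ⊗ (q ⊕ (r ⊗ q))) ⊕ (r ⊗ p)) = 1 − 0.00 = 1.00

1.00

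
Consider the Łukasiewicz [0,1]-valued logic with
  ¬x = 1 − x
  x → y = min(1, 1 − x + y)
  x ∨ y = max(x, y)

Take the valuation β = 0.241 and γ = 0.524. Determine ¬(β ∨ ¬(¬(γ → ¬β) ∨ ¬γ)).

0.476

¬β = 1 − 0.241 = 0.759
γ → ¬β = min(1, 1 − 0.524 + 0.759) = min(1, 1.235) = 1.000
¬(γ → ¬β) = 1 − 1.000 = 0.000
¬γ = 1 − 0.524 = 0.476
¬(γ → ¬β) ∨ ¬γ = max(0.000, 0.476) = 0.476
¬(¬(γ → ¬β) ∨ ¬γ) = 1 − 0.476 = 0.524
β ∨ ¬(¬(γ → ¬β) ∨ ¬γ) = max(0.241, 0.524) = 0.524
¬(β ∨ ¬(¬(γ → ¬β) ∨ ¬γ)) = 1 − 0.524 = 0.476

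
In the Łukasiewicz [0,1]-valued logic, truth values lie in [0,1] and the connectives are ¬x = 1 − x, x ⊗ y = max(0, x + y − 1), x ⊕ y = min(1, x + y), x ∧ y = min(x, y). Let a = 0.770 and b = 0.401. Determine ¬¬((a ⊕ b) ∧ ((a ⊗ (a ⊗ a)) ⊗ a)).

a ⊕ b = min(1, 0.770 + 0.401) = min(1, 1.171) = 1.000
a ⊗ a = max(0, 0.770 + 0.770 − 1) = max(0, 0.540) = 0.540
a ⊗ (a ⊗ a) = max(0, 0.770 + 0.540 − 1) = max(0, 0.310) = 0.310
(a ⊗ (a ⊗ a)) ⊗ a = max(0, 0.310 + 0.770 − 1) = max(0, 0.080) = 0.080
(a ⊕ b) ∧ ((a ⊗ (a ⊗ a)) ⊗ a) = min(1.000, 0.080) = 0.080
¬((a ⊕ b) ∧ ((a ⊗ (a ⊗ a)) ⊗ a)) = 1 − 0.080 = 0.920
¬¬((a ⊕ b) ∧ ((a ⊗ (a ⊗ a)) ⊗ a)) = 1 − 0.920 = 0.080

0.080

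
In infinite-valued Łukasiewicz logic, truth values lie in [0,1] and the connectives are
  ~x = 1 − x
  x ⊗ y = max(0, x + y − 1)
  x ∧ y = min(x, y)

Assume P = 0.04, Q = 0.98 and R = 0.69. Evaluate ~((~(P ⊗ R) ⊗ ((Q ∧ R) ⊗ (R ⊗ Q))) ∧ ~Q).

0.98

P ⊗ R = max(0, 0.04 + 0.69 − 1) = max(0, -0.27) = 0.00
~(P ⊗ R) = 1 − 0.00 = 1.00
Q ∧ R = min(0.98, 0.69) = 0.69
R ⊗ Q = max(0, 0.69 + 0.98 − 1) = max(0, 0.67) = 0.67
(Q ∧ R) ⊗ (R ⊗ Q) = max(0, 0.69 + 0.67 − 1) = max(0, 0.36) = 0.36
~(P ⊗ R) ⊗ ((Q ∧ R) ⊗ (R ⊗ Q)) = max(0, 1.00 + 0.36 − 1) = max(0, 0.36) = 0.36
~Q = 1 − 0.98 = 0.02
(~(P ⊗ R) ⊗ ((Q ∧ R) ⊗ (R ⊗ Q))) ∧ ~Q = min(0.36, 0.02) = 0.02
~((~(P ⊗ R) ⊗ ((Q ∧ R) ⊗ (R ⊗ Q))) ∧ ~Q) = 1 − 0.02 = 0.98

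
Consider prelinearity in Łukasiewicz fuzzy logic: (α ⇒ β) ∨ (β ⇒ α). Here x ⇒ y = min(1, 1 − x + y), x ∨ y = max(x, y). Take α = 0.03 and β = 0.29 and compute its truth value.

α ⇒ β = min(1, 1 − 0.03 + 0.29) = min(1, 1.26) = 1.00
β ⇒ α = min(1, 1 − 0.29 + 0.03) = min(1, 0.74) = 0.74
(α ⇒ β) ∨ (β ⇒ α) = max(1.00, 0.74) = 1.00
(As expected: a Ł∞-tautology — holds in every MV-chain.)

1.00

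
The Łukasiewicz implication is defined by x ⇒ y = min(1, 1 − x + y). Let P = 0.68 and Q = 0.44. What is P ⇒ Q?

P ⇒ Q = min(1, 1 − 0.68 + 0.44) = min(1, 0.76) = 0.76
For comparison, the Gödel implication (1 if x ≤ y else y) would give 0.44.

0.76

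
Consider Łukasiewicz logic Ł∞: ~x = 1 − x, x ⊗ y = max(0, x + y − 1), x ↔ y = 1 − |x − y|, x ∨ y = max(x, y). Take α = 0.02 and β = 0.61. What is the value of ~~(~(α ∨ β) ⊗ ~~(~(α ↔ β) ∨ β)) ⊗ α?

α ∨ β = max(0.02, 0.61) = 0.61
~(α ∨ β) = 1 − 0.61 = 0.39
α ↔ β = 1 − |0.02 − 0.61| = 1 − 0.59 = 0.41
~(α ↔ β) = 1 − 0.41 = 0.59
~(α ↔ β) ∨ β = max(0.59, 0.61) = 0.61
~(~(α ↔ β) ∨ β) = 1 − 0.61 = 0.39
~~(~(α ↔ β) ∨ β) = 1 − 0.39 = 0.61
~(α ∨ β) ⊗ ~~(~(α ↔ β) ∨ β) = max(0, 0.39 + 0.61 − 1) = max(0, 0.00) = 0.00
~(~(α ∨ β) ⊗ ~~(~(α ↔ β) ∨ β)) = 1 − 0.00 = 1.00
~~(~(α ∨ β) ⊗ ~~(~(α ↔ β) ∨ β)) = 1 − 1.00 = 0.00
~~(~(α ∨ β) ⊗ ~~(~(α ↔ β) ∨ β)) ⊗ α = max(0, 0.00 + 0.02 − 1) = max(0, -0.98) = 0.00

0.00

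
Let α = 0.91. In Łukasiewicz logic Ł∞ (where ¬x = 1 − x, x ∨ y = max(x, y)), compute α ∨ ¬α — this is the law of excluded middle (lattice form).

0.91

¬α = 1 − 0.91 = 0.09
α ∨ ¬α = max(0.91, 0.09) = 0.91
(The value 0.91 < 1 shows this instance is not satisfied; not a Ł∞-tautology — its value is max(a, 1−a).)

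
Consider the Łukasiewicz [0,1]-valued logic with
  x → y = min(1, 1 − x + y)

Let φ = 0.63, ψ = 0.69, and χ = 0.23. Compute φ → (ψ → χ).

0.91

ψ → χ = min(1, 1 − 0.69 + 0.23) = min(1, 0.54) = 0.54
φ → (ψ → χ) = min(1, 1 − 0.63 + 0.54) = min(1, 0.91) = 0.91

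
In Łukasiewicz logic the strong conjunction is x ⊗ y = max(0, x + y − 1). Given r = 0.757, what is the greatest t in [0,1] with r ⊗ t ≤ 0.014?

The residuum of the Łukasiewicz t-norm gives the supremum: min(1, 1 − 0.757 + 0.014).
1 − 0.757 + 0.014 = 0.257, so t = min(1, 0.257) = 0.257.
Check: 0.757 ⊗ 0.257 = max(0, 0.014) = 0.014 ≤ 0.014.

0.257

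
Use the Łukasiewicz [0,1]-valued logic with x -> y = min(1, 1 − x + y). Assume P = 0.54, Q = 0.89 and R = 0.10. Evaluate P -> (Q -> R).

Q -> R = min(1, 1 − 0.89 + 0.10) = min(1, 0.21) = 0.21
P -> (Q -> R) = min(1, 1 − 0.54 + 0.21) = min(1, 0.67) = 0.67

0.67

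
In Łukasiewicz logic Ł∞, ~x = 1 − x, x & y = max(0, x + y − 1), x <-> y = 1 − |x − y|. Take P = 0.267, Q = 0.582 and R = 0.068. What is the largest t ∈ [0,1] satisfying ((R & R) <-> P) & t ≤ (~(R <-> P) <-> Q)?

0.884

R & R = max(0, 0.068 + 0.068 − 1) = max(0, -0.864) = 0.000
(R & R) <-> P = 1 − |0.000 − 0.267| = 1 − 0.267 = 0.733
So the left factor is (R & R) <-> P = 0.733.
R <-> P = 1 − |0.068 − 0.267| = 1 − 0.199 = 0.801
~(R <-> P) = 1 − 0.801 = 0.199
~(R <-> P) <-> Q = 1 − |0.199 − 0.582| = 1 − 0.383 = 0.617
So the right-hand bound is ~(R <-> P) <-> Q = 0.617.
The residuum of the Łukasiewicz t-norm gives the supremum: min(1, 1 − 0.733 + 0.617).
1 − 0.733 + 0.617 = 0.884, so t = min(1, 0.884) = 0.884.
Check: 0.733 & 0.884 = max(0, 0.617) = 0.617 ≤ 0.617.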